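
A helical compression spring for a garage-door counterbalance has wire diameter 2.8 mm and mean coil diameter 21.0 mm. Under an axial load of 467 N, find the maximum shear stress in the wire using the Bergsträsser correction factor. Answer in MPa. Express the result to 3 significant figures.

1350 MPa

Spring index C = D/d = 21.0/2.8 = 7.5000
K_B = (4C+2)/(4C−3) = 32.000/27.000 = 1.1852
τ₀ = 8FD/(πd³) = 8·467·21.0/(π·2.8³) = 78456/68.964 = 1137.6 MPa
τ_max = K·τ₀ = 1.1852 × 1137.6 = 1348.3 MPa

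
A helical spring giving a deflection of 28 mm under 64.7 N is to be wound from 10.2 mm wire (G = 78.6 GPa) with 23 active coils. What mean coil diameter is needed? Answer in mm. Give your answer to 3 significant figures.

Required rate k = F/δ = 64.7/28 = 2.3107 N/mm
D = (Gd⁴/(8N_a·k))^(1/3) = (78.6×10³·10.2⁴/(8·23·2.3107))^(1/3)
  = (2.00106e+06)^(1/3) = 126.0143 mm

126 mm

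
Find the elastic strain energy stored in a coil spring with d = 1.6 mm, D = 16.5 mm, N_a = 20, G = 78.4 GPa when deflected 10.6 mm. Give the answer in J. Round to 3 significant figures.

0.0402 J

k = Gd⁴/(8D³N_a) = (78.4×10³)(1.6⁴)/(8·16.5³·20) = 0.71487 N/mm
U = ½kδ² = 0.5 × 0.71487 × 10.6² = 40.161 N·mm = 0.040161 J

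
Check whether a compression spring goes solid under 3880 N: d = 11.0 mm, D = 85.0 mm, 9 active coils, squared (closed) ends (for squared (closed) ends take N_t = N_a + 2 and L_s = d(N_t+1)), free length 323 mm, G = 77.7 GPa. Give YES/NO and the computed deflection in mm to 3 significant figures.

NO, δ = 151 mm

k = Gd⁴/(8D³N_a) = (77.7×10³)(11.0⁴)/(8·85.0³·9) = 25.728 N/mm
N_t = 11; L_s = 11.0·12 = 132 mm; δ_solid = L₀ − L_s = 323 − 132 = 191 mm
δ = F/k = 3880/25.728 = 150.81 mm
δ < δ_solid → spring does not go solid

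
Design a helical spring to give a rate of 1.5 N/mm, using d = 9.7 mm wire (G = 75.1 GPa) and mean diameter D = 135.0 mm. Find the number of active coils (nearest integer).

N_a = Gd⁴/(8D³k) = (75.1×10³ × 9.7⁴)/(8 × 135.0³ × 1.5)
    = 6.64855e+08 / 2.95245e+07 = 22.52 → 23 coils

23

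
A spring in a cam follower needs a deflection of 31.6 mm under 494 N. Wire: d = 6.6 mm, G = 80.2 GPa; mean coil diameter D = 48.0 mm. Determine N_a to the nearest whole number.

Required rate k = F/δ = 494/31.6 = 15.633 N/mm
N_a = Gd⁴/(8D³k) = (80.2×10³ × 6.6⁴)/(8 × 48.0³ × 15.633)
    = 1.52177e+08 / 1.3831e+07 = 11 → 11 coils

11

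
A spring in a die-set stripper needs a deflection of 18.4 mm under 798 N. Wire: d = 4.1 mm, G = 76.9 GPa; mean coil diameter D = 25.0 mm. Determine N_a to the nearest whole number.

Required rate k = F/δ = 798/18.4 = 43.37 N/mm
N_a = Gd⁴/(8D³k) = (76.9×10³ × 4.1⁴)/(8 × 25.0³ × 43.37)
    = 2.17301e+07 / 5.4212e+06 = 4.008 → 4 coils

4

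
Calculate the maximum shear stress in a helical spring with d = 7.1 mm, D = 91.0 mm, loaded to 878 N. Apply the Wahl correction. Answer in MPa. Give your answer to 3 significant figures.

Spring index C = D/d = 91.0/7.1 = 12.8169
K_W = (4C−1)/(4C−4) + 0.615/C = 50.268/47.268 + 0.0480 = 1.1115
τ₀ = 8FD/(πd³) = 8·878·91.0/(π·7.1³) = 639184/1124.4 = 568.46 MPa
τ_max = K·τ₀ = 1.1115 × 568.46 = 631.82 MPa

632 MPa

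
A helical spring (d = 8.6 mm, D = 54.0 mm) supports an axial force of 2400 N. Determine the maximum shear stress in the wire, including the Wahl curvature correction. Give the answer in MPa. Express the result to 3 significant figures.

643 MPa

Spring index C = D/d = 54.0/8.6 = 6.2791
K_W = (4C−1)/(4C−4) + 0.615/C = 24.116/21.116 + 0.0979 = 1.2400
τ₀ = 8FD/(πd³) = 8·2400·54.0/(π·8.6³) = 1.0368e+06/1998.2 = 518.86 MPa
τ_max = K·τ₀ = 1.2400 × 518.86 = 643.39 MPa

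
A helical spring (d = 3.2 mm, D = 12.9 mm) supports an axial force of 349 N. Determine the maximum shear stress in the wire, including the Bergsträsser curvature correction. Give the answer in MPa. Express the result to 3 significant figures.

483 MPa

Spring index C = D/d = 12.9/3.2 = 4.0312
K_B = (4C+2)/(4C−3) = 18.125/13.125 = 1.3810
τ₀ = 8FD/(πd³) = 8·349·12.9/(π·3.2³) = 36016.8/102.94 = 349.87 MPa
τ_max = K·τ₀ = 1.3810 × 349.87 = 483.15 MPa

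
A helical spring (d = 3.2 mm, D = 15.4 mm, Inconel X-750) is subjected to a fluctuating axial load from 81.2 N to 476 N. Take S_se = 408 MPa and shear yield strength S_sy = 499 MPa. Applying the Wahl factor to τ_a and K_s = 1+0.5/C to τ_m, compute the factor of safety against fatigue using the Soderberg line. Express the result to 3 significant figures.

0.665

C = D/d = 15.4/3.2 = 4.8125; K_W = (4C−1)/(4C−4)+0.615/C = 1.3245; K_s = 1+0.5/C = 1.1039
F_a = (F_max−F_min)/2 = 197.4 N; F_m = (F_max+F_min)/2 = 278.6 N
τ_a = K_W·8F_aD/(πd³) = 1.3245 × 236.24 = 312.91 MPa
τ_m = K_s·8F_mD/(πd³) = 1.1039 × 333.42 = 368.06 MPa
Soderberg: 1/n_f = τ_a/S_se + τ_m/S_sy = 312.91/408 + 368.06/499 = 0.76693 + 0.73760 = 1.5045
n_f = 1/1.5045 = 0.6647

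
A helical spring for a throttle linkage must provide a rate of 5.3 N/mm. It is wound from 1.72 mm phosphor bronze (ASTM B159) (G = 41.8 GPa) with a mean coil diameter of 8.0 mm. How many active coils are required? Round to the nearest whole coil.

N_a = Gd⁴/(8D³k) = (41.8×10³ × 1.72⁴)/(8 × 8.0³ × 5.3)
    = 365839 / 21708.8 = 16.85 → 17 coils

17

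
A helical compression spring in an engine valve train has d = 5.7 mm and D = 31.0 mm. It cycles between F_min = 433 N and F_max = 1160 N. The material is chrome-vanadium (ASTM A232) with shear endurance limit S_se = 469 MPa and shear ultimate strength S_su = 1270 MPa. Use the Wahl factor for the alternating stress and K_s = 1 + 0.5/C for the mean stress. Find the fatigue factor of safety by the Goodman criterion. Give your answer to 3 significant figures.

C = D/d = 31.0/5.7 = 5.4386; K_W = (4C−1)/(4C−4)+0.615/C = 1.2821; K_s = 1+0.5/C = 1.0919
F_a = (F_max−F_min)/2 = 363.5 N; F_m = (F_max+F_min)/2 = 796.5 N
τ_a = K_W·8F_aD/(πd³) = 1.2821 × 154.95 = 198.65 MPa
τ_m = K_s·8F_mD/(πd³) = 1.0919 × 339.52 = 370.73 MPa
Goodman: 1/n_f = τ_a/S_se + τ_m/S_su = 198.65/469 + 370.73/1270 = 0.42356 + 0.29191 = 0.71547
n_f = 1/0.71547 = 1.398

1.40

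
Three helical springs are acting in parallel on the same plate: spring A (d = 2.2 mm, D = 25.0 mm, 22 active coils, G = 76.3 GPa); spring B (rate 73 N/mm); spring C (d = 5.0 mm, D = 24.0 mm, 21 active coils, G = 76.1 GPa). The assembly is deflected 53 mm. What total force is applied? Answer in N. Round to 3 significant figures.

4990 N

k_A = Gd⁴/(8D³N_a) = (76.3×10³)(2.2⁴)/(8·25.0³·22) = 0.64995 N/mm
k_C = Gd⁴/(8D³N_a) = (76.1×10³)(5.0⁴)/(8·24.0³·21) = 20.48 N/mm
Parallel: k_eq = 0.64995 + 73 + 20.48 = 94.13 N/mm
F = k_eq·δ = 94.13·53 = 4988.9 N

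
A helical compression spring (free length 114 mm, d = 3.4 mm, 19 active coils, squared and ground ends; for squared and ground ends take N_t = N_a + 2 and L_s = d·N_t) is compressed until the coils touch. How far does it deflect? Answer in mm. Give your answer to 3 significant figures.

42.6 mm

N_t = 21; L_s = 3.4·21 = 71.4 mm
δ_solid = L₀ − L_s = 114 − 71.4 = 42.6 mm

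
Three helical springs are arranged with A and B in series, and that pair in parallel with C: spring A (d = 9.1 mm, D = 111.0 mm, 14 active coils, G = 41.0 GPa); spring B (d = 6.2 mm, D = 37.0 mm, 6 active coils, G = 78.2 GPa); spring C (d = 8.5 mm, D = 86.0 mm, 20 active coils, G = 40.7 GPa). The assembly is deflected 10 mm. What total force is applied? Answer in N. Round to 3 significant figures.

k_A = Gd⁴/(8D³N_a) = (41.0×10³)(9.1⁴)/(8·111.0³·14) = 1.8355 N/mm
k_B = Gd⁴/(8D³N_a) = (78.2×10³)(6.2⁴)/(8·37.0³·6) = 47.526 N/mm
k_C = Gd⁴/(8D³N_a) = (40.7×10³)(8.5⁴)/(8·86.0³·20) = 2.0876 N/mm
Springs A,B series: k_AB = 1/(1/1.8355+1/47.526) = 1.7673 N/mm; parallel with C: k_eq = 1.7673+2.0876 = 3.8549 N/mm
F = k_eq·δ = 3.8549·10 = 38.549 N

38.5 N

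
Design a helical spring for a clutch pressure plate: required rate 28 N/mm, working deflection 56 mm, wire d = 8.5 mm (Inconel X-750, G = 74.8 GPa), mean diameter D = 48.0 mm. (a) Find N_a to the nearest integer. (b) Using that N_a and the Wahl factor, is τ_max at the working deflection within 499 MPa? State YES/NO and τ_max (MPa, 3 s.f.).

N_a = Gd⁴/(8D³k) = (74.8×10³)(8.5⁴)/(8·48.0³·28) = 15.76 → N_a = 16
Actual rate k = Gd⁴/(8D³·16) = 27.583 N/mm
Working load F = kδ = 27.583·56 = 1544.7 N
C = 48.0/8.5 = 5.6471; K_W = (4C−1)/(4C−4)+0.615/C = 1.2703
τ_max = K_W·8FD/(πd³) = 1.2703·307.44 = 390.54 MPa
τ_max ≤ 499 MPa → acceptable

(a) 16 coils; (b) YES, τ_max = 391 MPa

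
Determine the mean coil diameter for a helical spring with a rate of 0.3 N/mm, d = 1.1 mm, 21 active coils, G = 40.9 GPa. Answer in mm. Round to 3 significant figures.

D = (Gd⁴/(8N_a·k))^(1/3) = (40.9×10³·1.1⁴/(8·21·0.3))^(1/3)
  = (1188.13)^(1/3) = 10.5914 mm

10.6 mm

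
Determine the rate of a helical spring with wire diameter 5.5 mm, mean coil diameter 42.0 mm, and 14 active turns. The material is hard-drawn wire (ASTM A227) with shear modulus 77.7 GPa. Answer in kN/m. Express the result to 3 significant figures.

8.57 kN/m

k = Gd⁴/(8D³N_a) = (77.7×10³ × 5.5⁴) / (8 × 42.0³ × 14)
  = 7.11004e+07 / 8.29786e+06 = 8.5685 N/mm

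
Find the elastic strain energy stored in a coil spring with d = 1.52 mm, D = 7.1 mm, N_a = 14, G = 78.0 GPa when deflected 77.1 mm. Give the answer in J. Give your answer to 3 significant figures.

30.9 J

k = Gd⁴/(8D³N_a) = (78.0×10³)(1.52⁴)/(8·7.1³·14) = 10.387 N/mm
U = ½kδ² = 0.5 × 10.387 × 77.1² = 30871 N·mm = 30.871 J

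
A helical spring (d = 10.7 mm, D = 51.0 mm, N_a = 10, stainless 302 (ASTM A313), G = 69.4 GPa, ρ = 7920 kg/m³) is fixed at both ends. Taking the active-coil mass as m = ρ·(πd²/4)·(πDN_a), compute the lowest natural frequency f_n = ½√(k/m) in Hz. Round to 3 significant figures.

k = Gd⁴/(8D³N_a) = (69.4×10³)(10.7⁴)/(8·51.0³·10) = 85.722 N/mm = 85722 N/m
Wire length L = πDN_a = π·51.0·10 = 1602.2 mm
m = ρ·(πd²/4)·L = 7920 × 89.92×10⁻⁶ m² × 1.6022 m = 1.141 kg
f_n = ½√(k/m) = 0.5·√(85722/1.141) = 0.5·√(75126) = 137.05 Hz

137 Hz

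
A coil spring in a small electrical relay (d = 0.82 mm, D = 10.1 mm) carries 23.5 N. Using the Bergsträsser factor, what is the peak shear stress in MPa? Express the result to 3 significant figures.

1210 MPa

Spring index C = D/d = 10.1/0.82 = 12.3171
K_B = (4C+2)/(4C−3) = 51.268/46.268 = 1.1081
τ₀ = 8FD/(πd³) = 8·23.5·10.1/(π·0.82³) = 1898.8/1.7322 = 1096.2 MPa
τ_max = K·τ₀ = 1.1081 × 1096.2 = 1214.7 MPa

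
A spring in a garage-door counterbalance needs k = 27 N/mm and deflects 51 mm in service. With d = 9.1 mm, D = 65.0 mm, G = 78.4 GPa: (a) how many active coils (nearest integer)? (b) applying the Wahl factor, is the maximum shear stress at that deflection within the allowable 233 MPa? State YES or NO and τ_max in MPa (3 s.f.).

(a) 9 coils; (b) NO, τ_max = 368 MPa

N_a = Gd⁴/(8D³k) = (78.4×10³)(9.1⁴)/(8·65.0³·27) = 9.063 → N_a = 9
Actual rate k = Gd⁴/(8D³·9) = 27.19 N/mm
Working load F = kδ = 27.19·51 = 1386.7 N
C = 65.0/9.1 = 7.1429; K_W = (4C−1)/(4C−4)+0.615/C = 1.2082
τ_max = K_W·8FD/(πd³) = 1.2082·304.59 = 368 MPa
τ_max > 233 MPa → exceeds allowable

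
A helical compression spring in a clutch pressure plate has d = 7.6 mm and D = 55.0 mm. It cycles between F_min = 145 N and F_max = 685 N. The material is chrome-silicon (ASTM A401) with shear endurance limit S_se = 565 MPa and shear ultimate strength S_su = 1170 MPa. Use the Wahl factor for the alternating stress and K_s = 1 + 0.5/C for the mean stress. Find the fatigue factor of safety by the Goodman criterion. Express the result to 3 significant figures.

C = D/d = 55.0/7.6 = 7.2368; K_W = (4C−1)/(4C−4)+0.615/C = 1.2052; K_s = 1+0.5/C = 1.0691
F_a = (F_max−F_min)/2 = 270 N; F_m = (F_max+F_min)/2 = 415 N
τ_a = K_W·8F_aD/(πd³) = 1.2052 × 86.144 = 103.82 MPa
τ_m = K_s·8F_mD/(πd³) = 1.0691 × 132.41 = 141.55 MPa
Goodman: 1/n_f = τ_a/S_se + τ_m/S_su = 103.82/565 + 141.55/1170 = 0.18376 + 0.12099 = 0.30475
n_f = 1/0.30475 = 3.281

3.28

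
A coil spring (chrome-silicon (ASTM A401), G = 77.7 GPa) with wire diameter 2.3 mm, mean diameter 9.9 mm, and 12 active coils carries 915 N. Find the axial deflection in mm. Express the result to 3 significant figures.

39.2 mm

k = Gd⁴/(8D³N_a) = (77.7×10³)(2.3⁴)/(8·9.9³·12) = 23.343 N/mm
δ = F/k = 915 / 23.343 = 39.198 mm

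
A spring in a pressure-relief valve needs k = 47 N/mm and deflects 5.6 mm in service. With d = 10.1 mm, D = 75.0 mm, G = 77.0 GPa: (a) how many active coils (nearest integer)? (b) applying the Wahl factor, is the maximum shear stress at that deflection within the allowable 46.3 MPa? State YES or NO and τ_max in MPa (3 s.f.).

(a) 5 coils; (b) NO, τ_max = 59.1 MPa

N_a = Gd⁴/(8D³k) = (77.0×10³)(10.1⁴)/(8·75.0³·47) = 5.051 → N_a = 5
Actual rate k = Gd⁴/(8D³·5) = 47.482 N/mm
Working load F = kδ = 47.482·5.6 = 265.9 N
C = 75.0/10.1 = 7.4257; K_W = (4C−1)/(4C−4)+0.615/C = 1.1995
τ_max = K_W·8FD/(πd³) = 1.1995·49.29 = 59.125 MPa
τ_max > 46.3 MPa → exceeds allowable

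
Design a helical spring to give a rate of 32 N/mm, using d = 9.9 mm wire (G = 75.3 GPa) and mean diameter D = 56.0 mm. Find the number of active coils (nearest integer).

N_a = Gd⁴/(8D³k) = (75.3×10³ × 9.9⁴)/(8 × 56.0³ × 32)
    = 7.23329e+08 / 4.49577e+07 = 16.09 → 16 coils

16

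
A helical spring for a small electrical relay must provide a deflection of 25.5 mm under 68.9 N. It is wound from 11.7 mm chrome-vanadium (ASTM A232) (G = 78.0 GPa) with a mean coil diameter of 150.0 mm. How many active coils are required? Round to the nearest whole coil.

20

Required rate k = F/δ = 68.9/25.5 = 2.702 N/mm
N_a = Gd⁴/(8D³k) = (78.0×10³ × 11.7⁴)/(8 × 150.0³ × 2.702)
    = 1.46163e+09 / 7.29529e+07 = 20.04 → 20 coils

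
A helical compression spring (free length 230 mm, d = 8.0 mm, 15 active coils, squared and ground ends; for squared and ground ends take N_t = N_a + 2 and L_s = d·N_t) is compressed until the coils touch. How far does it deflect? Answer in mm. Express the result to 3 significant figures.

94.0 mm

N_t = 17; L_s = 8.0·17 = 136 mm
δ_solid = L₀ − L_s = 230 − 136 = 94 mm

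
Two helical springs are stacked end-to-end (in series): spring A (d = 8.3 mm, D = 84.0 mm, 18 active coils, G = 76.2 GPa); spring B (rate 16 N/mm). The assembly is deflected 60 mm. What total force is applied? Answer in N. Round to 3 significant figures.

201 N

k_A = Gd⁴/(8D³N_a) = (76.2×10³)(8.3⁴)/(8·84.0³·18) = 4.2371 N/mm
Series: 1/k_eq = 1/4.2371 + 1/16 = 0.29851; k_eq = 3.35 N/mm
F = k_eq·δ = 3.35·60 = 201 N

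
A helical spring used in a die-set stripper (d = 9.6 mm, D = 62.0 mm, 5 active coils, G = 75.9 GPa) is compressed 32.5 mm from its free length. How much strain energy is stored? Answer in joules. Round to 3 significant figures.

k = Gd⁴/(8D³N_a) = (75.9×10³)(9.6⁴)/(8·62.0³·5) = 67.623 N/mm
U = ½kδ² = 0.5 × 67.623 × 32.5² = 35713 N·mm = 35.713 J

35.7 J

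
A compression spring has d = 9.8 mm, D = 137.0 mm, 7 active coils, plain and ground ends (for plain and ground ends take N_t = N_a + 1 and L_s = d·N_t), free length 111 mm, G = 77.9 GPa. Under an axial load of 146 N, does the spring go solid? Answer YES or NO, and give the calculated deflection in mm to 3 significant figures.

k = Gd⁴/(8D³N_a) = (77.9×10³)(9.8⁴)/(8·137.0³·7) = 4.9899 N/mm
N_t = 8; L_s = 9.8·8 = 78.4 mm; δ_solid = L₀ − L_s = 111 − 78.4 = 32.6 mm
δ = F/k = 146/4.9899 = 29.259 mm
δ < δ_solid → spring does not go solid

NO, δ = 29.3 mm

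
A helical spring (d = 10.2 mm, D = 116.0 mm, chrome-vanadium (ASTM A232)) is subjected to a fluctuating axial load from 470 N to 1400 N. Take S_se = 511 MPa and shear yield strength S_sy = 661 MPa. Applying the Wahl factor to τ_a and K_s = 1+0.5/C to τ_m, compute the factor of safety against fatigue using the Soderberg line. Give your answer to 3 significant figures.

C = D/d = 116.0/10.2 = 11.3725; K_W = (4C−1)/(4C−4)+0.615/C = 1.1264; K_s = 1+0.5/C = 1.0440
F_a = (F_max−F_min)/2 = 465 N; F_m = (F_max+F_min)/2 = 935 N
τ_a = K_W·8F_aD/(πd³) = 1.1264 × 129.43 = 145.79 MPa
τ_m = K_s·8F_mD/(πd³) = 1.0440 × 260.26 = 271.7 MPa
Soderberg: 1/n_f = τ_a/S_se + τ_m/S_sy = 145.79/511 + 271.7/661 = 0.28531 + 0.41105 = 0.69636
n_f = 1/0.69636 = 1.436

1.44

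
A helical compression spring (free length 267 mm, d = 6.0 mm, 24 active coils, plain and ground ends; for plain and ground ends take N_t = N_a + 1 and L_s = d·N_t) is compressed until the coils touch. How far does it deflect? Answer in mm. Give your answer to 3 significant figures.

N_t = 25; L_s = 6.0·25 = 150 mm
δ_solid = L₀ − L_s = 267 − 150 = 117 mm

117 mm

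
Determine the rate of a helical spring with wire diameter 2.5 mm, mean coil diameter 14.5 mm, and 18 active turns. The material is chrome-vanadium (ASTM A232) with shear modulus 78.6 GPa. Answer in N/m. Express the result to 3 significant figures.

k = Gd⁴/(8D³N_a) = (78.6×10³ × 2.5⁴) / (8 × 14.5³ × 18)
  = 3.07031e+06 / 439002 = 6.9938 N/mm = 6993.8 N/m

6990 N/m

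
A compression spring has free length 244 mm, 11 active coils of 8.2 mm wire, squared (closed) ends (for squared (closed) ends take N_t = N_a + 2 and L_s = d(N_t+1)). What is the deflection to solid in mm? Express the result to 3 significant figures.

N_t = 13; L_s = 8.2·14 = 114.8 mm
δ_solid = L₀ − L_s = 244 − 114.8 = 129.2 mm

129 mm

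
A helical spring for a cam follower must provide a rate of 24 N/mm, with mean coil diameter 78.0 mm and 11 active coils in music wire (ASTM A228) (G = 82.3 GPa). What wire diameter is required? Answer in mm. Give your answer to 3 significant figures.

10.5 mm

d = (8D³N_a·k / G)^(1/4) = (8·78.0³·11·24 / (82.3×10³))^0.25
  = (12178)^0.25 = 10.5050 mm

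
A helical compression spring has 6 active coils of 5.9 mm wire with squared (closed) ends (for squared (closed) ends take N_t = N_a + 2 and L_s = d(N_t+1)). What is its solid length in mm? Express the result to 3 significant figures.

53.1 mm

squared (closed) ends: N_t = N_a + 2 = 6 + 2 = 8
L_s = d·(N_t+1) = 5.9 × 9 = 53.1 mm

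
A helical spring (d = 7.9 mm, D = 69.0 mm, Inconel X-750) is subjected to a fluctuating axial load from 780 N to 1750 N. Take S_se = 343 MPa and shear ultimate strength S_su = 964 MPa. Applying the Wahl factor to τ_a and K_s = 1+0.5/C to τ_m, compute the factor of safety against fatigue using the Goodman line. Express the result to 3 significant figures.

0.924

C = D/d = 69.0/7.9 = 8.7342; K_W = (4C−1)/(4C−4)+0.615/C = 1.1674; K_s = 1+0.5/C = 1.0572
F_a = (F_max−F_min)/2 = 485 N; F_m = (F_max+F_min)/2 = 1265 N
τ_a = K_W·8F_aD/(πd³) = 1.1674 × 172.84 = 201.77 MPa
τ_m = K_s·8F_mD/(πd³) = 1.0572 × 450.82 = 476.62 MPa
Goodman: 1/n_f = τ_a/S_se + τ_m/S_su = 201.77/343 + 476.62/964 = 0.58826 + 0.49442 = 1.0827
n_f = 1/1.0827 = 0.9236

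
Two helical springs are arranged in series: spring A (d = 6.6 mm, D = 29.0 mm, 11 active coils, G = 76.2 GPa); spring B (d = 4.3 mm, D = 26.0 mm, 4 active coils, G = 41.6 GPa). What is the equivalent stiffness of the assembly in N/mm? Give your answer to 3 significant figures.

k_A = Gd⁴/(8D³N_a) = (76.2×10³)(6.6⁴)/(8·29.0³·11) = 67.368 N/mm
k_B = Gd⁴/(8D³N_a) = (41.6×10³)(4.3⁴)/(8·26.0³·4) = 25.287 N/mm
Series: 1/k_eq = 1/67.368 + 1/25.287 = 0.05439; k_eq = 18.386 N/mm

18.4 N/mm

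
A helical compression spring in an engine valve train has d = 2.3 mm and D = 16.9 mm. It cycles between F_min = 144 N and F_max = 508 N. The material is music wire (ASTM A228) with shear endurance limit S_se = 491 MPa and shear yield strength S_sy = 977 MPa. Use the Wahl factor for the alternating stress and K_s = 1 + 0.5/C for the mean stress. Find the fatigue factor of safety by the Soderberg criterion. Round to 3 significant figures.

0.353

C = D/d = 16.9/2.3 = 7.3478; K_W = (4C−1)/(4C−4)+0.615/C = 1.2018; K_s = 1+0.5/C = 1.0680
F_a = (F_max−F_min)/2 = 182 N; F_m = (F_max+F_min)/2 = 326 N
τ_a = K_W·8F_aD/(πd³) = 1.2018 × 643.75 = 773.69 MPa
τ_m = K_s·8F_mD/(πd³) = 1.0680 × 1153.1 = 1231.5 MPa
Soderberg: 1/n_f = τ_a/S_se + τ_m/S_sy = 773.69/491 + 1231.5/977 = 1.57573 + 1.26054 = 2.8363
n_f = 1/2.8363 = 0.3526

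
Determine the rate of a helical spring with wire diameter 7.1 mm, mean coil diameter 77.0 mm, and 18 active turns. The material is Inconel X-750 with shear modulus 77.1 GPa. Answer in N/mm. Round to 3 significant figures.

k = Gd⁴/(8D³N_a) = (77.1×10³ × 7.1⁴) / (8 × 77.0³ × 18)
  = 1.95924e+08 / 6.57408e+07 = 2.9803 N/mm

2.98 N/mm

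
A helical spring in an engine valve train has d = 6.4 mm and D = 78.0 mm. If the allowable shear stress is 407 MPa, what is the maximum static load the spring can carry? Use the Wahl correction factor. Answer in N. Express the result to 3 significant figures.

C = D/d = 78.0/6.4 = 12.1875
K_W = (4C−1)/(4C−4) + 0.615/C = 47.750/44.750 + 0.0505 = 1.1175
τ_max = K·8FD/(πd³) → F_max = τ_allow·πd³/(8DK)
F_max = 407·π·6.4³/(8·78.0·1.1175) = 3.3518e+05/697.32 = 480.68 N

481 N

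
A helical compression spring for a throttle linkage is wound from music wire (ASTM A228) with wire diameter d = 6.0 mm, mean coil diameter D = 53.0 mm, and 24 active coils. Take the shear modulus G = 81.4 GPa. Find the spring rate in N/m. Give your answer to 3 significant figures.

3690 N/m

k = Gd⁴/(8D³N_a) = (81.4×10³ × 6.0⁴) / (8 × 53.0³ × 24)
  = 1.05494e+08 / 2.85844e+07 = 3.6906 N/mm = 3690.6 N/m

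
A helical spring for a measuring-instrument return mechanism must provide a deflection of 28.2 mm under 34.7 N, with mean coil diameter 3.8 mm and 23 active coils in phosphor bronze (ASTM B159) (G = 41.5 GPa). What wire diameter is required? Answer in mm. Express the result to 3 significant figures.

Required rate k = F/δ = 34.7/28.2 = 1.2305 N/mm
d = (8D³N_a·k / G)^(1/4) = (8·3.8³·23·1.2305 / (41.5×10³))^0.25
  = (0.29936)^0.25 = 0.7397 mm

0.740 mm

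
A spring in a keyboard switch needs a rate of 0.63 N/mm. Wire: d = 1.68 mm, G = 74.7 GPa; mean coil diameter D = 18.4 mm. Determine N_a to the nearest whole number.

N_a = Gd⁴/(8D³k) = (74.7×10³ × 1.68⁴)/(8 × 18.4³ × 0.63)
    = 595056 / 31396.7 = 18.95 → 19 coils

19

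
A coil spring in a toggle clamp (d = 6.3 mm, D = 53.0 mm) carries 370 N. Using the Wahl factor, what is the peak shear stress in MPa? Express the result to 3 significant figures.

235 MPa

Spring index C = D/d = 53.0/6.3 = 8.4127
K_W = (4C−1)/(4C−4) + 0.615/C = 32.651/29.651 + 0.0731 = 1.1743
τ₀ = 8FD/(πd³) = 8·370·53.0/(π·6.3³) = 156880/785.55 = 199.71 MPa
τ_max = K·τ₀ = 1.1743 × 199.71 = 234.51 MPa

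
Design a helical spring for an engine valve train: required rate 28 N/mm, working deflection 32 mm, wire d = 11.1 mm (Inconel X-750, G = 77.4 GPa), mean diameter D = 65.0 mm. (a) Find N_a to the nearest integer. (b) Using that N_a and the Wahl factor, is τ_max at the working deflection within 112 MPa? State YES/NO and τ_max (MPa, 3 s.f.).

(a) 19 coils; (b) NO, τ_max = 137 MPa

N_a = Gd⁴/(8D³k) = (77.4×10³)(11.1⁴)/(8·65.0³·28) = 19.1 → N_a = 19
Actual rate k = Gd⁴/(8D³·19) = 28.148 N/mm
Working load F = kδ = 28.148·32 = 900.74 N
C = 65.0/11.1 = 5.8559; K_W = (4C−1)/(4C−4)+0.615/C = 1.2595
τ_max = K_W·8FD/(πd³) = 1.2595·109.01 = 137.3 MPa
τ_max > 112 MPa → exceeds allowable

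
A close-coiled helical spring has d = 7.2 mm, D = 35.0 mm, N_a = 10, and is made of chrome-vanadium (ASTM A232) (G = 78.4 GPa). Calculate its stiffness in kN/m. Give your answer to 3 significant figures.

61.4 kN/m

k = Gd⁴/(8D³N_a) = (78.4×10³ × 7.2⁴) / (8 × 35.0³ × 10)
  = 2.10691e+08 / 3.43e+06 = 61.426 N/mm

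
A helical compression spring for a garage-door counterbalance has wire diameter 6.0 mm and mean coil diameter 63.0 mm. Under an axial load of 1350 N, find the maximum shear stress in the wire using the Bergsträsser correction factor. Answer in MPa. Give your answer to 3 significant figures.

1130 MPa

Spring index C = D/d = 63.0/6.0 = 10.5000
K_B = (4C+2)/(4C−3) = 44.000/39.000 = 1.1282
τ₀ = 8FD/(πd³) = 8·1350·63.0/(π·6.0³) = 680400/678.58 = 1002.7 MPa
τ_max = K·τ₀ = 1.1282 × 1002.7 = 1131.2 MPa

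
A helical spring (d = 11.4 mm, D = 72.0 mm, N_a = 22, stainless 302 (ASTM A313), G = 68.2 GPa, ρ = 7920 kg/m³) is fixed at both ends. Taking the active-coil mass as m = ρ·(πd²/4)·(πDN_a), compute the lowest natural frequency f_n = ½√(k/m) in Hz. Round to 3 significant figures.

k = Gd⁴/(8D³N_a) = (68.2×10³)(11.4⁴)/(8·72.0³·22) = 17.535 N/mm = 17535 N/m
Wire length L = πDN_a = π·72.0·22 = 4976.3 mm
m = ρ·(πd²/4)·L = 7920 × 102.07×10⁻⁶ m² × 4.9763 m = 4.0228 kg
f_n = ½√(k/m) = 0.5·√(17535/4.0228) = 0.5·√(4358.8) = 33.01 Hz

33.0 Hz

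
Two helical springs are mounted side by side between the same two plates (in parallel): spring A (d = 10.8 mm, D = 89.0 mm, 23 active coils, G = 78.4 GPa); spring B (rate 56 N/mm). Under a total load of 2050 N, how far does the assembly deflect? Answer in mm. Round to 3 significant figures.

k_A = Gd⁴/(8D³N_a) = (78.4×10³)(10.8⁴)/(8·89.0³·23) = 8.2229 N/mm
Parallel: k_eq = 8.2229 + 56 = 64.223 N/mm
δ = F/k_eq = 2050/64.223 = 31.92 mm

31.9 mm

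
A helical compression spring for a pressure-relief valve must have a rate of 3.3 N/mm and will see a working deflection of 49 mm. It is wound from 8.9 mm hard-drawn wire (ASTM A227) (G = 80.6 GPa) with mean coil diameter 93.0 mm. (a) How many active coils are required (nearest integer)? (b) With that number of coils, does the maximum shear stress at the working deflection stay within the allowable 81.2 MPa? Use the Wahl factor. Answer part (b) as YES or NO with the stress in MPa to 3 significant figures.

N_a = Gd⁴/(8D³k) = (80.6×10³)(8.9⁴)/(8·93.0³·3.3) = 23.81 → N_a = 24
Actual rate k = Gd⁴/(8D³·24) = 3.2745 N/mm
Working load F = kδ = 3.2745·49 = 160.45 N
C = 93.0/8.9 = 10.4494; K_W = (4C−1)/(4C−4)+0.615/C = 1.1382
τ_max = K_W·8FD/(πd³) = 1.1382·53.901 = 61.351 MPa
τ_max ≤ 81.2 MPa → acceptable

(a) 24 coils; (b) YES, τ_max = 61.4 MPa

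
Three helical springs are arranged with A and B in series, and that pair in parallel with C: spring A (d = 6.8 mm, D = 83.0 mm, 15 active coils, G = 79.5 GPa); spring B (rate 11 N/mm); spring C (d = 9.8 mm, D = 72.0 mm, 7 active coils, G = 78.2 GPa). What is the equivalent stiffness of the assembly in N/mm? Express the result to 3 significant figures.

k_A = Gd⁴/(8D³N_a) = (79.5×10³)(6.8⁴)/(8·83.0³·15) = 2.4773 N/mm
k_C = Gd⁴/(8D³N_a) = (78.2×10³)(9.8⁴)/(8·72.0³·7) = 34.508 N/mm
Springs A,B series: k_AB = 1/(1/2.4773+1/11) = 2.022 N/mm; parallel with C: k_eq = 2.022+34.508 = 36.53 N/mm

36.5 N/mm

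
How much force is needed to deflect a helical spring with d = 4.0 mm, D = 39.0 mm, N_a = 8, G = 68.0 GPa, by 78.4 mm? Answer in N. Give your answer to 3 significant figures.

359 N

k = Gd⁴/(8D³N_a) = (68.0×10³)(4.0⁴)/(8·39.0³·8) = 4.5854 N/mm
F = k·δ = 4.5854 × 78.4 = 359.49 N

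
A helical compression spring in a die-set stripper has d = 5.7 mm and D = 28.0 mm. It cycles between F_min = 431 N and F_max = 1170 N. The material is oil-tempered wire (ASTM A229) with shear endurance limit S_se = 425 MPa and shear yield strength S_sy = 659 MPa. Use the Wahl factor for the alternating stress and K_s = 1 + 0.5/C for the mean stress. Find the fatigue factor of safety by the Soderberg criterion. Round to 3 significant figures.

C = D/d = 28.0/5.7 = 4.9123; K_W = (4C−1)/(4C−4)+0.615/C = 1.3169; K_s = 1+0.5/C = 1.1018
F_a = (F_max−F_min)/2 = 369.5 N; F_m = (F_max+F_min)/2 = 800.5 N
τ_a = K_W·8F_aD/(πd³) = 1.3169 × 142.26 = 187.34 MPa
τ_m = K_s·8F_mD/(πd³) = 1.1018 × 308.2 = 339.57 MPa
Soderberg: 1/n_f = τ_a/S_se + τ_m/S_sy = 187.34/425 + 339.57/659 = 0.44081 + 0.51528 = 0.95609
n_f = 1/0.95609 = 1.046

1.05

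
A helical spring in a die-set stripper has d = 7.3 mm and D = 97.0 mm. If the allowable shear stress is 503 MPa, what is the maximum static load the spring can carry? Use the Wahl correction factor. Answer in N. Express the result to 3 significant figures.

715 N

C = D/d = 97.0/7.3 = 13.2877
K_W = (4C−1)/(4C−4) + 0.615/C = 52.151/49.151 + 0.0463 = 1.1073
τ_max = K·8FD/(πd³) → F_max = τ_allow·πd³/(8DK)
F_max = 503·π·7.3³/(8·97.0·1.1073) = 6.1473e+05/859.28 = 715.4 N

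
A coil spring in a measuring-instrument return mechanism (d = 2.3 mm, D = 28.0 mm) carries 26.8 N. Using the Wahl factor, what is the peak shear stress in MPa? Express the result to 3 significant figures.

Spring index C = D/d = 28.0/2.3 = 12.1739
K_W = (4C−1)/(4C−4) + 0.615/C = 47.696/44.696 + 0.0505 = 1.1176
τ₀ = 8FD/(πd³) = 8·26.8·28.0/(π·2.3³) = 6003.2/38.224 = 157.05 MPa
τ_max = K·τ₀ = 1.1176 × 157.05 = 175.53 MPa

176 MPa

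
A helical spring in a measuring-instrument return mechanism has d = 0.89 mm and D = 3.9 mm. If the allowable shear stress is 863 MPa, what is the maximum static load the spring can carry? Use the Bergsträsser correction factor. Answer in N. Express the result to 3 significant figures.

45.6 N

C = D/d = 3.9/0.89 = 4.3820
K_B = (4C+2)/(4C−3) = 19.528/14.528 = 1.3442
τ_max = K·8FD/(πd³) → F_max = τ_allow·πd³/(8DK)
F_max = 863·π·0.89³/(8·3.9·1.3442) = 1911.3/41.938 = 45.575 N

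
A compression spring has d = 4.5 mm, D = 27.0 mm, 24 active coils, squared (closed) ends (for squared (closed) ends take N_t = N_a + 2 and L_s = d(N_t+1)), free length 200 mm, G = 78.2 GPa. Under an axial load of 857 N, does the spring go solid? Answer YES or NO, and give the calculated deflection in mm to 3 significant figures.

YES, δ = 101 mm

k = Gd⁴/(8D³N_a) = (78.2×10³)(4.5⁴)/(8·27.0³·24) = 8.4852 N/mm
N_t = 26; L_s = 4.5·27 = 121.5 mm; δ_solid = L₀ − L_s = 200 − 121.5 = 78.5 mm
δ = F/k = 857/8.4852 = 101 mm
δ ≥ δ_solid → spring goes solid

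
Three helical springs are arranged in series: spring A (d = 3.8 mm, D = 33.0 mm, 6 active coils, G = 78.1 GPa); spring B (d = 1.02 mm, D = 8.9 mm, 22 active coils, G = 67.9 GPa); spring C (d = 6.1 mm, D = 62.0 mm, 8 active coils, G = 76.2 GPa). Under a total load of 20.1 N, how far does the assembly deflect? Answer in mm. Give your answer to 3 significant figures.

k_A = Gd⁴/(8D³N_a) = (78.1×10³)(3.8⁴)/(8·33.0³·6) = 9.4407 N/mm
k_B = Gd⁴/(8D³N_a) = (67.9×10³)(1.02⁴)/(8·8.9³·22) = 0.59236 N/mm
k_C = Gd⁴/(8D³N_a) = (76.2×10³)(6.1⁴)/(8·62.0³·8) = 6.917 N/mm
Series: 1/k_eq = 1/9.4407 + 1/0.59236 + 1/6.917 = 1.9387; k_eq = 0.51582 N/mm
δ = F/k_eq = 20.1/0.51582 = 38.967 mm

39.0 mm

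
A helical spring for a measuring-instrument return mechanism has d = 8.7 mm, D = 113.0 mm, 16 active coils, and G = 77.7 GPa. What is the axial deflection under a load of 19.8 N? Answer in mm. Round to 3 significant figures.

k = Gd⁴/(8D³N_a) = (77.7×10³)(8.7⁴)/(8·113.0³·16) = 2.4102 N/mm
δ = F/k = 19.8 / 2.4102 = 8.2151 mm

8.22 mm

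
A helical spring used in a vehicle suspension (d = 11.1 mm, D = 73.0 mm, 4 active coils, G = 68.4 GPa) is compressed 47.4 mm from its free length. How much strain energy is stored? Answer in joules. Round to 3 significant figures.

93.7 J

k = Gd⁴/(8D³N_a) = (68.4×10³)(11.1⁴)/(8·73.0³·4) = 83.412 N/mm
U = ½kδ² = 0.5 × 83.412 × 47.4² = 93704 N·mm = 93.704 J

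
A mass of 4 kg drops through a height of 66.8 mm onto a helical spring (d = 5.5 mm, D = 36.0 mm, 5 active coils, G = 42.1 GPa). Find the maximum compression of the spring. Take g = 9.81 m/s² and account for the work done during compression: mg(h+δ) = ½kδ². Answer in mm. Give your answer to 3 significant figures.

k = Gd⁴/(8D³N_a) = (42.1×10³)(5.5⁴)/(8·36.0³·5) = 20.643 N/mm
W = mg = 4 × 9.81 = 39.24 N
½kδ² − Wδ − Wh = 0 → δ = (W + √(W² + 2kWh))/k
δ = (39.24 + √(1539.8 + 108218))/20.643 = (39.24 + 331.3)/20.643 = 17.95 mm

18.0 mm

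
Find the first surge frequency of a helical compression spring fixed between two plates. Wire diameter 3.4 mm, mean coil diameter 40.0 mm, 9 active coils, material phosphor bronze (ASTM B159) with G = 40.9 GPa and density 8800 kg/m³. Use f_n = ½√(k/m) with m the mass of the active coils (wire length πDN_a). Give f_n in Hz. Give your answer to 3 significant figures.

k = Gd⁴/(8D³N_a) = (40.9×10³)(3.4⁴)/(8·40.0³·9) = 1.1861 N/mm = 1186.1 N/m
Wire length L = πDN_a = π·40.0·9 = 1131 mm
m = ρ·(πd²/4)·L = 8800 × 9.0792×10⁻⁶ m² × 1.131 m = 0.090361 kg
f_n = ½√(k/m) = 0.5·√(1186.1/0.090361) = 0.5·√(13126) = 57.285 Hz

57.3 Hz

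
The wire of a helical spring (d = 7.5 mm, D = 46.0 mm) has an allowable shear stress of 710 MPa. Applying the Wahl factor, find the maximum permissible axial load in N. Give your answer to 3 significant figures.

C = D/d = 46.0/7.5 = 6.1333
K_W = (4C−1)/(4C−4) + 0.615/C = 23.533/20.533 + 0.1003 = 1.2464
τ_max = K·8FD/(πd³) → F_max = τ_allow·πd³/(8DK)
F_max = 710·π·7.5³/(8·46.0·1.2464) = 9.4101e+05/458.67 = 2051.6 N

2050 N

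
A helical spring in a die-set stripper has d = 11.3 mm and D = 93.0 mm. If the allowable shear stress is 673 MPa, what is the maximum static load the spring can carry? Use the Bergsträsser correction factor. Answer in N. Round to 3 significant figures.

C = D/d = 93.0/11.3 = 8.2301
K_B = (4C+2)/(4C−3) = 34.920/29.920 = 1.1671
τ_max = K·8FD/(πd³) → F_max = τ_allow·πd³/(8DK)
F_max = 673·π·11.3³/(8·93.0·1.1671) = 3.0507e+06/868.33 = 3513.3 N

3510 N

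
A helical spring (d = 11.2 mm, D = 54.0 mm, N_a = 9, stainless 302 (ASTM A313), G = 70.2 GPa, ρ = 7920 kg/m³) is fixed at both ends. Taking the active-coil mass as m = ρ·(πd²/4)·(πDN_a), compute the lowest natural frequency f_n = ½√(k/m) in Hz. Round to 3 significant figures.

k = Gd⁴/(8D³N_a) = (70.2×10³)(11.2⁴)/(8·54.0³·9) = 97.431 N/mm = 97431 N/m
Wire length L = πDN_a = π·54.0·9 = 1526.8 mm
m = ρ·(πd²/4)·L = 7920 × 98.52×10⁻⁶ m² × 1.5268 m = 1.1913 kg
f_n = ½√(k/m) = 0.5·√(97431/1.1913) = 0.5·√(81782) = 142.99 Hz

143 Hz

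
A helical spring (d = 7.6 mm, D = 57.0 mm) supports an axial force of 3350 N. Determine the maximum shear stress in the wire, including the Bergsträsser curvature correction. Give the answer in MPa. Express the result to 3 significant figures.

Spring index C = D/d = 57.0/7.6 = 7.5000
K_B = (4C+2)/(4C−3) = 32.000/27.000 = 1.1852
τ₀ = 8FD/(πd³) = 8·3350·57.0/(π·7.6³) = 1.5276e+06/1379.1 = 1107.7 MPa
τ_max = K·τ₀ = 1.1852 × 1107.7 = 1312.8 MPa

1310 MPa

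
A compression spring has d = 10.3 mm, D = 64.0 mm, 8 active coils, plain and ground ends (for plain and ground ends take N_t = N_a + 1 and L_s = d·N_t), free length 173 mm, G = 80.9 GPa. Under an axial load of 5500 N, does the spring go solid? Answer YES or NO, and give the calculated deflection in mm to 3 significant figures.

YES, δ = 101 mm

k = Gd⁴/(8D³N_a) = (80.9×10³)(10.3⁴)/(8·64.0³·8) = 54.272 N/mm
N_t = 9; L_s = 10.3·9 = 92.7 mm; δ_solid = L₀ − L_s = 173 − 92.7 = 80.3 mm
δ = F/k = 5500/54.272 = 101.34 mm
δ ≥ δ_solid → spring goes solid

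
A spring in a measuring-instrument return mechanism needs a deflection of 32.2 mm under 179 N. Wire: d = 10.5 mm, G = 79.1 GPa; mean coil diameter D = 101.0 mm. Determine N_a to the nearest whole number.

21

Required rate k = F/δ = 179/32.2 = 5.559 N/mm
N_a = Gd⁴/(8D³k) = (79.1×10³ × 10.5⁴)/(8 × 101.0³ × 5.559)
    = 9.61465e+08 / 4.58196e+07 = 20.98 → 21 coils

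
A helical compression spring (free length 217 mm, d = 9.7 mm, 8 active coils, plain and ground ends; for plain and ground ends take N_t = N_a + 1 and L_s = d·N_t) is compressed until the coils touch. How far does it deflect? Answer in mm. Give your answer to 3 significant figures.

N_t = 9; L_s = 9.7·9 = 87.3 mm
δ_solid = L₀ − L_s = 217 − 87.3 = 129.7 mm

130 mm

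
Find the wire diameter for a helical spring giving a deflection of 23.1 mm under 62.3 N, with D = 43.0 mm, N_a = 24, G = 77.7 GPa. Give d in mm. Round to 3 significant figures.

Required rate k = F/δ = 62.3/23.1 = 2.697 N/mm
d = (8D³N_a·k / G)^(1/4) = (8·43.0³·24·2.697 / (77.7×10³))^0.25
  = (529.86)^0.25 = 4.7978 mm

4.80 mm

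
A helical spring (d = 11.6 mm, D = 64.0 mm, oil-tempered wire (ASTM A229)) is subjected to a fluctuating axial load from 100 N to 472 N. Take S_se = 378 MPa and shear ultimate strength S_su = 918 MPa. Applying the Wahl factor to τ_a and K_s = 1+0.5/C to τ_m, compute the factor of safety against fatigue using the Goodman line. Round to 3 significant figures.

C = D/d = 64.0/11.6 = 5.5172; K_W = (4C−1)/(4C−4)+0.615/C = 1.2775; K_s = 1+0.5/C = 1.0906
F_a = (F_max−F_min)/2 = 186 N; F_m = (F_max+F_min)/2 = 286 N
τ_a = K_W·8F_aD/(πd³) = 1.2775 × 19.42 = 24.81 MPa
τ_m = K_s·8F_mD/(πd³) = 1.0906 × 29.862 = 32.568 MPa
Goodman: 1/n_f = τ_a/S_se + τ_m/S_su = 24.81/378 + 32.568/918 = 0.06563 + 0.03548 = 0.10111
n_f = 1/0.10111 = 9.89

9.89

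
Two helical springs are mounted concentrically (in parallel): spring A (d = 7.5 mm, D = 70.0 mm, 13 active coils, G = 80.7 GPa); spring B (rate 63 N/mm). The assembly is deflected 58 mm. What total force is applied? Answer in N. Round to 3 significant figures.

k_A = Gd⁴/(8D³N_a) = (80.7×10³)(7.5⁴)/(8·70.0³·13) = 7.158 N/mm
Parallel: k_eq = 7.158 + 63 = 70.158 N/mm
F = k_eq·δ = 70.158·58 = 4069.2 N

4070 N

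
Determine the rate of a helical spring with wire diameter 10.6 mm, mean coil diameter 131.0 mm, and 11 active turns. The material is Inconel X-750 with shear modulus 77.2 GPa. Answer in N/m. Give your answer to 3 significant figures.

k = Gd⁴/(8D³N_a) = (77.2×10³ × 10.6⁴) / (8 × 131.0³ × 11)
  = 9.74632e+08 / 1.97832e+08 = 4.9266 N/mm = 4926.6 N/m

4930 N/m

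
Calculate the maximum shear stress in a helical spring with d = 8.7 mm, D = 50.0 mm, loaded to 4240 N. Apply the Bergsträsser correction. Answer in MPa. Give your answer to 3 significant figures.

Spring index C = D/d = 50.0/8.7 = 5.7471
K_B = (4C+2)/(4C−3) = 24.989/19.989 = 1.2501
τ₀ = 8FD/(πd³) = 8·4240·50.0/(π·8.7³) = 1.696e+06/2068.7 = 819.82 MPa
τ_max = K·τ₀ = 1.2501 × 819.82 = 1024.9 MPa

1020 MPa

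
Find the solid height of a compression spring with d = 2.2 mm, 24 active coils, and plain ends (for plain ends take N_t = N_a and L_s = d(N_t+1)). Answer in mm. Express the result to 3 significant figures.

plain ends: N_t = N_a = 24
L_s = d·(N_t+1) = 2.2 × 25 = 55 mm

55.0 mm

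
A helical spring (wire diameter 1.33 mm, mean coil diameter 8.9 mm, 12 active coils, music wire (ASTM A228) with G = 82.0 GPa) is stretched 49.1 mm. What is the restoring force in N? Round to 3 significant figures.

186 N

k = Gd⁴/(8D³N_a) = (82.0×10³)(1.33⁴)/(8·8.9³·12) = 3.7912 N/mm
F = k·δ = 3.7912 × 49.1 = 186.15 N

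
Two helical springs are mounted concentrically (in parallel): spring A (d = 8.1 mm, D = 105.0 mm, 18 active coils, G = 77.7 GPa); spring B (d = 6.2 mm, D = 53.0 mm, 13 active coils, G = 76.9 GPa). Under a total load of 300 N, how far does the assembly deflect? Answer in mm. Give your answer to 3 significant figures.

32.1 mm

k_A = Gd⁴/(8D³N_a) = (77.7×10³)(8.1⁴)/(8·105.0³·18) = 2.0065 N/mm
k_B = Gd⁴/(8D³N_a) = (76.9×10³)(6.2⁴)/(8·53.0³·13) = 7.3389 N/mm
Parallel: k_eq = 2.0065 + 7.3389 = 9.3454 N/mm
δ = F/k_eq = 300/9.3454 = 32.101 mm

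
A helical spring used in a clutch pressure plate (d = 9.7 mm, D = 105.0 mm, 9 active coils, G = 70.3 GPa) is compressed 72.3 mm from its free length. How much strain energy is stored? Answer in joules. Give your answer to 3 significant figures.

k = Gd⁴/(8D³N_a) = (70.3×10³)(9.7⁴)/(8·105.0³·9) = 7.4669 N/mm
U = ½kδ² = 0.5 × 7.4669 × 72.3² = 19516 N·mm = 19.516 J

19.5 J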